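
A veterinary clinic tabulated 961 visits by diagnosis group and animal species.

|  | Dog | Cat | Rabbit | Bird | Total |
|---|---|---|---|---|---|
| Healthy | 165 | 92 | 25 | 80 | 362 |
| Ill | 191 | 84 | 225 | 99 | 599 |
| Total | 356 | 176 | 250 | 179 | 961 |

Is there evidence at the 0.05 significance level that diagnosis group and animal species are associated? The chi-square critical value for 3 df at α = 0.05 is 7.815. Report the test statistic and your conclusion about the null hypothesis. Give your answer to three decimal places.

Grand total N = 961.
Expected counts (row total × column total / N):
  Healthy, Dog: 362×356/961 = 134.1020
  Healthy, Cat: 362×176/961 = 66.2976
  Healthy, Rabbit: 362×250/961 = 94.1727
  Healthy, Bird: 362×179/961 = 67.4277
  Ill, Dog: 599×356/961 = 221.8980
  Ill, Cat: 599×176/961 = 109.7024
  Ill, Rabbit: 599×250/961 = 155.8273
  Ill, Bird: 599×179/961 = 111.5723
Contributions (O − E)²/E:
  (165 − 134.1020)²/134.1020 = 7.1191
  (92 − 66.2976)²/66.2976 = 9.9644
  (25 − 94.1727)²/94.1727 = 50.8094
  (80 − 67.4277)²/67.4277 = 2.3442
  (191 − 221.8980)²/221.8980 = 4.3024
  (84 − 109.7024)²/109.7024 = 6.0219
  (225 − 155.8273)²/155.8273 = 30.7062
  (99 − 111.5723)²/111.5723 = 1.4167
χ² = 7.1191 + 9.9644 + 50.8094 + 2.3442 + 4.3024 + 6.0219 + 30.7062 + 1.4167 = 112.684
df = (2−1)(4−1) = 3. Since 112.684 > 7.815, reject the null hypothesis of independence at α = 0.05.

112.684; reject H₀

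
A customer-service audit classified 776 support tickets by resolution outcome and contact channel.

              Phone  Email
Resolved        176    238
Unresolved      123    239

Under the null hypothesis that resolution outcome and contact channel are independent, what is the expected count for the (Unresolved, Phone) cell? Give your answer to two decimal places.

139.48

Row total (Unresolved) = 362; column total (Phone) = 299; grand total N = 776.
Expected count = (row total × column total) / N = 362 × 299 / 776 = 139.48.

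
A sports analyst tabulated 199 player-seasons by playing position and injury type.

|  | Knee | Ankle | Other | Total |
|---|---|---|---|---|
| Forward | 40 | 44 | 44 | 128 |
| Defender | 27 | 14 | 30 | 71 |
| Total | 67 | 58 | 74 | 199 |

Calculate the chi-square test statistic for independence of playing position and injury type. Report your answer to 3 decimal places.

Grand total N = 199.
Expected counts (row total × column total / N):
  Forward, Knee: 128×67/199 = 43.09548
  Forward, Ankle: 128×58/199 = 37.30653
  Forward, Other: 128×74/199 = 47.59799
  Defender, Knee: 71×67/199 = 23.90452
  Defender, Ankle: 71×58/199 = 20.69347
  Defender, Other: 71×74/199 = 26.40201
Contributions (O − E)²/E:
  (40 − 43.09548)²/43.09548 = 0.2223
  (44 − 37.30653)²/37.30653 = 1.2009
  (44 − 47.59799)²/47.59799 = 0.2720
  (27 − 23.90452)²/23.90452 = 0.4008
  (14 − 20.69347)²/20.69347 = 2.1651
  (30 − 26.40201)²/26.40201 = 0.4903
χ² = 0.2223 + 1.2009 + 0.2720 + 0.4008 + 2.1651 + 0.4903 = 4.751

4.751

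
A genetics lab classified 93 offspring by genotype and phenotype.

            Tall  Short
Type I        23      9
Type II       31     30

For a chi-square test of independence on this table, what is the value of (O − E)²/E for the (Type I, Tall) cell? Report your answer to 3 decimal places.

1.051

Row total (Type I) = 32; column total (Tall) = 54; N = 93.
Expected count E = 32 × 54 / 93 = 18.58065.
Contribution = (O − E)²/E = (23 − 18.58065)² / 18.58065 = 1.051.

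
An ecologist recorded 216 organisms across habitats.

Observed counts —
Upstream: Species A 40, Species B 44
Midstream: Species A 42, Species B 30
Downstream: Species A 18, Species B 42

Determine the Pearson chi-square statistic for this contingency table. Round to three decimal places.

Row totals: 84, 72, 60. Column totals: 100, 116. Grand total N = 216.
Expected counts (row total × column total / N):
  Upstream, Species A: 84×100/216 = 38.8889
  Upstream, Species B: 84×116/216 = 45.1111
  Midstream, Species A: 72×100/216 = 33.3333
  Midstream, Species B: 72×116/216 = 38.6667
  Downstream, Species A: 60×100/216 = 27.7778
  Downstream, Species B: 60×116/216 = 32.2222
Contributions (O − E)²/E:
  (40 − 38.8889)²/38.8889 = 0.0317
  (44 − 45.1111)²/45.1111 = 0.0274
  (42 − 33.3333)²/33.3333 = 2.2534
  (30 − 38.6667)²/38.6667 = 1.9425
  (18 − 27.7778)²/27.7778 = 3.4418
  (42 − 32.2222)²/32.2222 = 2.9671
χ² = 0.0317 + 0.0274 + 2.2534 + 1.9425 + 3.4418 + 2.9671 = 10.664

10.664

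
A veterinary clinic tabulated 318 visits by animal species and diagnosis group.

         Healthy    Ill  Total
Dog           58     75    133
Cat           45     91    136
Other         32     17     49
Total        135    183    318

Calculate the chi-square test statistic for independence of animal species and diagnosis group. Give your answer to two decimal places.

Grand total N = 318.
Expected counts (row total × column total / N):
  Dog, Healthy: 133×135/318 = 56.462
  Dog, Ill: 133×183/318 = 76.538
  Cat, Healthy: 136×135/318 = 57.736
  Cat, Ill: 136×183/318 = 78.264
  Other, Healthy: 49×135/318 = 20.802
  Other, Ill: 49×183/318 = 28.198
Contributions (O − E)²/E:
  (58 − 56.462)²/56.462 = 0.0419
  (75 − 76.538)²/76.538 = 0.0309
  (45 − 57.736)²/57.736 = 2.8094
  (91 − 78.264)²/78.264 = 2.0725
  (32 − 20.802)²/20.802 = 6.0280
  (17 − 28.198)²/28.198 = 4.4470
χ² = 0.0419 + 0.0309 + 2.8094 + 2.0725 + 6.0280 + 4.4470 = 15.43

15.43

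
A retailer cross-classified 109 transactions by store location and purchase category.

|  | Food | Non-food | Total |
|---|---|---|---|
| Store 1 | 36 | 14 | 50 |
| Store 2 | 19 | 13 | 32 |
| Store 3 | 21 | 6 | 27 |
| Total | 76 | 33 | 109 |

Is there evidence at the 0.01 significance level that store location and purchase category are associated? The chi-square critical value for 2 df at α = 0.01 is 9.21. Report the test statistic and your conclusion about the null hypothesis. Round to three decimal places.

2.576; fail to reject H₀

Grand total N = 109.
Expected counts (row total × column total / N):
  Store 1, Food: 50×76/109 = 34.8624
  Store 1, Non-food: 50×33/109 = 15.1376
  Store 2, Food: 32×76/109 = 22.3119
  Store 2, Non-food: 32×33/109 = 9.6881
  Store 3, Food: 27×76/109 = 18.8257
  Store 3, Non-food: 27×33/109 = 8.1743
Contributions (O − E)²/E:
  (36 − 34.8624)²/34.8624 = 0.0371
  (14 − 15.1376)²/15.1376 = 0.0855
  (19 − 22.3119)²/22.3119 = 0.4916
  (13 − 9.6881)²/9.6881 = 1.1322
  (21 − 18.8257)²/18.8257 = 0.2511
  (6 − 8.1743)²/8.1743 = 0.5783
χ² = 0.0371 + 0.0855 + 0.4916 + 1.1322 + 0.2511 + 0.5783 = 2.576
df = (3−1)(2−1) = 2. Since 2.576 < 9.21, fail to reject the null hypothesis of independence at α = 0.01.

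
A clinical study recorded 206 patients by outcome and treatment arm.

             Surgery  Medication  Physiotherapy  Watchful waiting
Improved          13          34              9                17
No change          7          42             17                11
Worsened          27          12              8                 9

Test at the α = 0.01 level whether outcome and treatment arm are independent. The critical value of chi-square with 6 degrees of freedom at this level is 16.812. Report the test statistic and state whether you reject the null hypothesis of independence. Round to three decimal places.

Row totals: 73, 77, 56. Column totals: 47, 88, 34, 37. Grand total N = 206.
Expected counts (row total × column total / N):
  Improved, Surgery: 73×47/206 = 16.6553
  Improved, Medication: 73×88/206 = 31.1845
  Improved, Physiotherapy: 73×34/206 = 12.0485
  Improved, Watchful waiting: 73×37/206 = 13.1117
  No change, Surgery: 77×47/206 = 17.5680
  No change, Medication: 77×88/206 = 32.8932
  No change, Physiotherapy: 77×34/206 = 12.7087
  No change, Watchful waiting: 77×37/206 = 13.8301
  Worsened, Surgery: 56×47/206 = 12.7767
  Worsened, Medication: 56×88/206 = 23.9223
  Worsened, Physiotherapy: 56×34/206 = 9.2427
  Worsened, Watchful waiting: 56×37/206 = 10.0583
Contributions (O − E)²/E:
  (13 − 16.6553)²/16.6553 = 0.8022
  (34 − 31.1845)²/31.1845 = 0.2542
  (9 − 12.0485)²/12.0485 = 0.7713
  (17 − 13.1117)²/13.1117 = 1.1531
  (7 − 17.5680)²/17.5680 = 6.3572
  (42 − 32.8932)²/32.8932 = 2.5213
  (17 − 12.7087)²/12.7087 = 1.4490
  (11 − 13.8301)²/13.8301 = 0.5791
  (27 − 12.7767)²/12.7767 = 15.8337
  (12 − 23.9223)²/23.9223 = 5.9418
  (8 − 9.2427)²/9.2427 = 0.1671
  (9 − 10.0583)²/10.0583 = 0.1114
χ² = 0.8022 + 0.2542 + 0.7713 + 1.1531 + 6.3572 + 2.5213 + 1.4490 + 0.5791 + 15.8337 + 5.9418 + 0.1671 + 0.1114 = 35.941
df = (3−1)(4−1) = 6. Since 35.941 > 16.812, reject the null hypothesis of independence at α = 0.01.

35.941; reject H₀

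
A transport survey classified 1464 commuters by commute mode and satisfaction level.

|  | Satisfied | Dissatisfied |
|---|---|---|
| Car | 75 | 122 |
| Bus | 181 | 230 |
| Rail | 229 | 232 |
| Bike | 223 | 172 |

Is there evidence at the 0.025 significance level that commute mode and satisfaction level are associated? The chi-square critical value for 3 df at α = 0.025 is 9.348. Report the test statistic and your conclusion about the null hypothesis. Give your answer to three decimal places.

22.109; reject H₀

Row totals: 197, 411, 461, 395. Column totals: 708, 756. Grand total N = 1464.
Expected counts (row total × column total / N):
  Car, Satisfied: 197×708/1464 = 95.27049
  Car, Dissatisfied: 197×756/1464 = 101.72951
  Bus, Satisfied: 411×708/1464 = 198.76230
  Bus, Dissatisfied: 411×756/1464 = 212.23770
  Rail, Satisfied: 461×708/1464 = 222.94262
  Rail, Dissatisfied: 461×756/1464 = 238.05738
  Bike, Satisfied: 395×708/1464 = 191.02459
  Bike, Dissatisfied: 395×756/1464 = 203.97541
Contributions (O − E)²/E:
  (75 − 95.27049)²/95.27049 = 4.3129
  (122 − 101.72951)²/101.72951 = 4.0391
  (181 − 198.76230)²/198.76230 = 1.5873
  (230 − 212.23770)²/212.23770 = 1.4865
  (229 − 222.94262)²/222.94262 = 0.1646
  (232 − 238.05738)²/238.05738 = 0.1541
  (223 − 191.02459)²/191.02459 = 5.3523
  (172 − 203.97541)²/203.97541 = 5.0125
χ² = 4.3129 + 4.0391 + 1.5873 + 1.4865 + 0.1646 + 0.1541 + 5.3523 + 5.0125 = 22.109
df = (4−1)(2−1) = 3. Since 22.109 > 9.348, reject the null hypothesis of independence at α = 0.025.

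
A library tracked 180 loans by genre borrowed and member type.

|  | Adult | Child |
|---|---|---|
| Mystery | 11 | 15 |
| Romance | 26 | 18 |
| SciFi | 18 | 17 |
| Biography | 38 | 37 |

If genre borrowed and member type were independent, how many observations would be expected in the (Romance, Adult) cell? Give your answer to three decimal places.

Row total (Romance) = 44; column total (Adult) = 93; grand total N = 180.
Expected count = (row total × column total) / N = 44 × 93 / 180 = 22.733.

22.733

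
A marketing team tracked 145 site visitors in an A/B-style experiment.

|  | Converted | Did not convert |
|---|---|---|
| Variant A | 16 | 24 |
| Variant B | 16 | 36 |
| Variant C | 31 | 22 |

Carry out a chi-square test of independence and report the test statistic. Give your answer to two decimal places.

8.48

Row totals: 40, 52, 53. Column totals: 63, 82. Grand total N = 145.
Expected counts (row total × column total / N):
  Variant A, Converted: 40×63/145 = 17.379
  Variant A, Did not convert: 40×82/145 = 22.621
  Variant B, Converted: 52×63/145 = 22.593
  Variant B, Did not convert: 52×82/145 = 29.407
  Variant C, Converted: 53×63/145 = 23.028
  Variant C, Did not convert: 53×82/145 = 29.972
Contributions (O − E)²/E:
  (16 − 17.379)²/17.379 = 0.1094
  (24 − 22.621)²/22.621 = 0.0841
  (16 − 22.593)²/22.593 = 1.9239
  (36 − 29.407)²/29.407 = 1.4781
  (31 − 23.028)²/23.028 = 2.7598
  (22 − 29.972)²/29.972 = 2.1204
χ² = 0.1094 + 0.0841 + 1.9239 + 1.4781 + 2.7598 + 2.1204 = 8.48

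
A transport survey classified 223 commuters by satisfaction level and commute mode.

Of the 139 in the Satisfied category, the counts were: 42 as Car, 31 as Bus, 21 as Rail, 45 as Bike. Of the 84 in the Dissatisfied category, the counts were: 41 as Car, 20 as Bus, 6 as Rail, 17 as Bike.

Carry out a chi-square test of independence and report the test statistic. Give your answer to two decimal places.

10.43

Row totals: 139, 84. Column totals: 83, 51, 27, 62. Grand total N = 223.
Expected counts (row total × column total / N):
  Satisfied, Car: 139×83/223 = 51.735
  Satisfied, Bus: 139×51/223 = 31.789
  Satisfied, Rail: 139×27/223 = 16.830
  Satisfied, Bike: 139×62/223 = 38.646
  Dissatisfied, Car: 84×83/223 = 31.265
  Dissatisfied, Bus: 84×51/223 = 19.211
  Dissatisfied, Rail: 84×27/223 = 10.170
  Dissatisfied, Bike: 84×62/223 = 23.354
Contributions (O − E)²/E:
  (42 − 51.735)²/51.735 = 1.8318
  (31 − 31.789)²/31.789 = 0.0196
  (21 − 16.830)²/16.830 = 1.0332
  (45 − 38.646)²/38.646 = 1.0447
  (41 − 31.265)²/31.265 = 3.0312
  (20 − 19.211)²/19.211 = 0.0324
  (6 − 10.170)²/10.170 = 1.7098
  (17 − 23.354)²/23.354 = 1.7288
χ² = 1.8318 + 0.0196 + 1.0332 + 1.0447 + 3.0312 + 0.0324 + 1.7098 + 1.7288 = 10.43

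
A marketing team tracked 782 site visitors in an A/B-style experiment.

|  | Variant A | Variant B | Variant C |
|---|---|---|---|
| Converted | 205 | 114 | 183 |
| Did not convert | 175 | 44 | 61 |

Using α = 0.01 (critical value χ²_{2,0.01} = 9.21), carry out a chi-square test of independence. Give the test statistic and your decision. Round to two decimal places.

Row totals: 502, 280. Column totals: 380, 158, 244. Grand total N = 782.
Expected counts (row total × column total / N):
  Converted, Variant A: 502×380/782 = 243.939
  Converted, Variant B: 502×158/782 = 101.427
  Converted, Variant C: 502×244/782 = 156.634
  Did not convert, Variant A: 280×380/782 = 136.061
  Did not convert, Variant B: 280×158/782 = 56.573
  Did not convert, Variant C: 280×244/782 = 87.366
Contributions (O − E)²/E:
  (205 − 243.939)²/243.939 = 6.2157
  (114 − 101.427)²/101.427 = 1.5586
  (183 − 156.634)²/156.634 = 4.4382
  (175 − 136.061)²/136.061 = 11.1439
  (44 − 56.573)²/56.573 = 2.7943
  (61 − 87.366)²/87.366 = 7.9569
χ² = 6.2157 + 1.5586 + 4.4382 + 11.1439 + 2.7943 + 7.9569 = 34.11
df = (2−1)(3−1) = 2. Since 34.11 > 9.21, reject the null hypothesis of independence at α = 0.01.

34.11; reject H₀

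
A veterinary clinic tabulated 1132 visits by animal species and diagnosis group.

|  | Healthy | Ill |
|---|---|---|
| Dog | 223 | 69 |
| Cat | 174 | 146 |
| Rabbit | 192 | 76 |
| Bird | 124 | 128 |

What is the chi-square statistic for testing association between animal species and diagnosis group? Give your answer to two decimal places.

61.75

Row totals: 292, 320, 268, 252. Column totals: 713, 419. Grand total N = 1132.
Expected counts (row total × column total / N):
  Dog, Healthy: 292×713/1132 = 183.919
  Dog, Ill: 292×419/1132 = 108.081
  Cat, Healthy: 320×713/1132 = 201.555
  Cat, Ill: 320×419/1132 = 118.445
  Rabbit, Healthy: 268×713/1132 = 168.802
  Rabbit, Ill: 268×419/1132 = 99.198
  Bird, Healthy: 252×713/1132 = 158.724
  Bird, Ill: 252×419/1132 = 93.276
Contributions (O − E)²/E:
  (223 − 183.919)²/183.919 = 8.3043
  (69 − 108.081)²/108.081 = 14.1313
  (174 − 201.555)²/201.555 = 3.7671
  (146 − 118.445)²/118.445 = 6.4104
  (192 − 168.802)²/168.802 = 3.1880
  (76 − 99.198)²/99.198 = 5.4250
  (124 − 158.724)²/158.724 = 7.5966
  (128 − 93.276)²/93.276 = 12.9268
χ² = 8.3043 + 14.1313 + 3.7671 + 6.4104 + 3.1880 + 5.4250 + 7.5966 + 12.9268 = 61.75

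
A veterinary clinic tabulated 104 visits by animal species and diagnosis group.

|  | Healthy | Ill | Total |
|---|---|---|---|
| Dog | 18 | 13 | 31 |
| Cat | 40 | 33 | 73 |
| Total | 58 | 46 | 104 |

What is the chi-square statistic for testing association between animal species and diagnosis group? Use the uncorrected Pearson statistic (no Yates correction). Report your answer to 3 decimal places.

Grand total N = 104.
Expected counts (row total × column total / N):
  Dog, Healthy: 31×58/104 = 17.2885
  Dog, Ill: 31×46/104 = 13.7115
  Cat, Healthy: 73×58/104 = 40.7115
  Cat, Ill: 73×46/104 = 32.2885
Contributions (O − E)²/E:
  (18 − 17.2885)²/17.2885 = 0.0293
  (13 − 13.7115)²/13.7115 = 0.0369
  (40 − 40.7115)²/40.7115 = 0.0124
  (33 − 32.2885)²/32.2885 = 0.0157
χ² = 0.0293 + 0.0369 + 0.0124 + 0.0157 = 0.094

0.094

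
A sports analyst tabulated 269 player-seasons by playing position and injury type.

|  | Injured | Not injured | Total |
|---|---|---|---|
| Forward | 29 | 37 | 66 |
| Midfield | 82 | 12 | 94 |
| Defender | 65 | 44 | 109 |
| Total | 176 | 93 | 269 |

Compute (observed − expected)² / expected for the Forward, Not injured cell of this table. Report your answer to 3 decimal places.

8.815

Row total (Forward) = 66; column total (Not injured) = 93; N = 269.
Expected count E = 66 × 93 / 269 = 22.8178.
Contribution = (O − E)²/E = (37 − 22.8178)² / 22.8178 = 8.815.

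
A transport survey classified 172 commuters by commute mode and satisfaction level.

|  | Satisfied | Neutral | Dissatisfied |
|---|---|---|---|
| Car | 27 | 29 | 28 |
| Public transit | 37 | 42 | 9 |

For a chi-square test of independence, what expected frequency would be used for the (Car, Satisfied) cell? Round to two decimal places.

31.26

Row total (Car) = 84; column total (Satisfied) = 64; grand total N = 172.
Expected count = (row total × column total) / N = 84 × 64 / 172 = 31.26.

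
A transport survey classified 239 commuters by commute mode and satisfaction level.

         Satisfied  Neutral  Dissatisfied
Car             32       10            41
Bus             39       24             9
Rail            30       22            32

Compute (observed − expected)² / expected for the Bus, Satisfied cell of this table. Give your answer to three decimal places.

Row total (Bus) = 72; column total (Satisfied) = 101; N = 239.
Expected count E = 72 × 101 / 239 = 30.4268.
Contribution = (O − E)²/E = (39 − 30.4268)² / 30.4268 = 2.416.

2.416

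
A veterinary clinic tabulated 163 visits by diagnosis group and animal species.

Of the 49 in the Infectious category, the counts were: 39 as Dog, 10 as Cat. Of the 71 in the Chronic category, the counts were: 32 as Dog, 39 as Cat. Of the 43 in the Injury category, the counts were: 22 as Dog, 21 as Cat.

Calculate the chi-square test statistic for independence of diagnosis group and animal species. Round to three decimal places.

Row totals: 49, 71, 43. Column totals: 93, 70. Grand total N = 163.
Expected counts (row total × column total / N):
  Infectious, Dog: 49×93/163 = 27.9571
  Infectious, Cat: 49×70/163 = 21.0429
  Chronic, Dog: 71×93/163 = 40.5092
  Chronic, Cat: 71×70/163 = 30.4908
  Injury, Dog: 43×93/163 = 24.5337
  Injury, Cat: 43×70/163 = 18.4663
Contributions (O − E)²/E:
  (39 − 27.9571)²/27.9571 = 4.3619
  (10 − 21.0429)²/21.0429 = 5.7951
  (32 − 40.5092)²/40.5092 = 1.7874
  (39 − 30.4908)²/30.4908 = 2.3747
  (22 − 24.5337)²/24.5337 = 0.2617
  (21 − 18.4663)²/18.4663 = 0.3476
χ² = 4.3619 + 5.7951 + 1.7874 + 2.3747 + 0.2617 + 0.3476 = 14.928

14.928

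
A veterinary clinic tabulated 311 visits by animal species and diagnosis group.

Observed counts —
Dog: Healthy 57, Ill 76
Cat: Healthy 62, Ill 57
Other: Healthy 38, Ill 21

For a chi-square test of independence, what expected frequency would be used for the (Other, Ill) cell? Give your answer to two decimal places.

Row total (Other) = 59; column total (Ill) = 154; grand total N = 311.
Expected count = (row total × column total) / N = 59 × 154 / 311 = 29.22.

29.22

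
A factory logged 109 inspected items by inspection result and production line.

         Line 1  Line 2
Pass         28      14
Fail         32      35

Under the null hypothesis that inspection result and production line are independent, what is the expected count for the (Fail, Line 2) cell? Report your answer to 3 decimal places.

Row total (Fail) = 67; column total (Line 2) = 49; grand total N = 109.
Expected count = (row total × column total) / N = 67 × 49 / 109 = 30.119.

30.119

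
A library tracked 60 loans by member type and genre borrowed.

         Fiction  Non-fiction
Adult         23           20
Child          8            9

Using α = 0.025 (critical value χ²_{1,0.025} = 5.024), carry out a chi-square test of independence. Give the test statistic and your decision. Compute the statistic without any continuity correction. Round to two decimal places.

Row totals: 43, 17. Column totals: 31, 29. Grand total N = 60.
Expected counts (row total × column total / N):
  Adult, Fiction: 43×31/60 = 22.217
  Adult, Non-fiction: 43×29/60 = 20.783
  Child, Fiction: 17×31/60 = 8.783
  Child, Non-fiction: 17×29/60 = 8.217
Contributions (O − E)²/E:
  (23 − 22.217)²/22.217 = 0.0276
  (20 − 20.783)²/20.783 = 0.0295
  (8 − 8.783)²/8.783 = 0.0698
  (9 − 8.217)²/8.217 = 0.0746
χ² = 0.0276 + 0.0295 + 0.0698 + 0.0746 = 0.20
df = (2−1)(2−1) = 1. Since 0.20 < 5.024, fail to reject the null hypothesis of independence at α = 0.025.

0.20; fail to reject H₀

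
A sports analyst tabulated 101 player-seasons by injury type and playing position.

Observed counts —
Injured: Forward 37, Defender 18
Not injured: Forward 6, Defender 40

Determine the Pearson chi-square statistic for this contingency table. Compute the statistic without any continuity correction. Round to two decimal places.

30.13

Row totals: 55, 46. Column totals: 43, 58. Grand total N = 101.
Expected counts (row total × column total / N):
  Injured, Forward: 55×43/101 = 23.416
  Injured, Defender: 55×58/101 = 31.584
  Not injured, Forward: 46×43/101 = 19.584
  Not injured, Defender: 46×58/101 = 26.416
Contributions (O − E)²/E:
  (37 − 23.416)²/23.416 = 7.8803
  (18 − 31.584)²/31.584 = 5.8424
  (6 − 19.584)²/19.584 = 9.4222
  (40 − 26.416)²/26.416 = 6.9854
χ² = 7.8803 + 5.8424 + 9.4222 + 6.9854 = 30.13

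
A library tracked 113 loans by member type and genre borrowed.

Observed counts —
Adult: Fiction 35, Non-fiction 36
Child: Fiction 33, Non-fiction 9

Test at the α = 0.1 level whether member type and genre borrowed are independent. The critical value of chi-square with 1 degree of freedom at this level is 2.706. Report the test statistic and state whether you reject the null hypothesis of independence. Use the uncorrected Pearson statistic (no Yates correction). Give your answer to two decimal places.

Row totals: 71, 42. Column totals: 68, 45. Grand total N = 113.
Expected counts (row total × column total / N):
  Adult, Fiction: 71×68/113 = 42.726
  Adult, Non-fiction: 71×45/113 = 28.274
  Child, Fiction: 42×68/113 = 25.274
  Child, Non-fiction: 42×45/113 = 16.726
Contributions (O − E)²/E:
  (35 − 42.726)²/42.726 = 1.3971
  (36 − 28.274)²/28.274 = 2.1112
  (33 − 25.274)²/25.274 = 2.3618
  (9 − 16.726)²/16.726 = 3.5688
χ² = 1.3971 + 2.1112 + 2.3618 + 3.5688 = 9.44
df = (2−1)(2−1) = 1. Since 9.44 > 2.706, reject the null hypothesis of independence at α = 0.1.

9.44; reject H₀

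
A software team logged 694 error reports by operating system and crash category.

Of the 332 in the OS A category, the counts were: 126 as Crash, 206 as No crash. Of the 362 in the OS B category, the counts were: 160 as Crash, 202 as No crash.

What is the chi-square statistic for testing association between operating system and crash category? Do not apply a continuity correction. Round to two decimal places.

Row totals: 332, 362. Column totals: 286, 408. Grand total N = 694.
Expected counts (row total × column total / N):
  OS A, Crash: 332×286/694 = 136.818
  OS A, No crash: 332×408/694 = 195.182
  OS B, Crash: 362×286/694 = 149.182
  OS B, No crash: 362×408/694 = 212.818
Contributions (O − E)²/E:
  (126 − 136.818)²/136.818 = 0.8554
  (206 − 195.182)²/195.182 = 0.5996
  (160 − 149.182)²/149.182 = 0.7845
  (202 − 212.818)²/212.818 = 0.5499
χ² = 0.8554 + 0.5996 + 0.7845 + 0.5499 = 2.79

2.79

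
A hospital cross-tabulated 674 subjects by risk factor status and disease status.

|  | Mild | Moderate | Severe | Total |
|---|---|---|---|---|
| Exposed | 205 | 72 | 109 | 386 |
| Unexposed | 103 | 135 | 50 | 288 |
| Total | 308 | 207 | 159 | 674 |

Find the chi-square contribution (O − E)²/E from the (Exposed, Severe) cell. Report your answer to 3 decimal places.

3.535

Row total (Exposed) = 386; column total (Severe) = 159; N = 674.
Expected count E = 386 × 159 / 674 = 91.0593.
Contribution = (O − E)²/E = (109 − 91.0593)² / 91.0593 = 3.535.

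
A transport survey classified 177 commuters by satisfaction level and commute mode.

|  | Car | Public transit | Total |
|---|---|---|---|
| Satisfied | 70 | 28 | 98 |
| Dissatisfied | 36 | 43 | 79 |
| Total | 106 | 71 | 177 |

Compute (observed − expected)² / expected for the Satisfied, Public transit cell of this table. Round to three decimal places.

3.254

Row total (Satisfied) = 98; column total (Public transit) = 71; N = 177.
Expected count E = 98 × 71 / 177 = 39.3107.
Contribution = (O − E)²/E = (28 − 39.3107)² / 39.3107 = 3.254.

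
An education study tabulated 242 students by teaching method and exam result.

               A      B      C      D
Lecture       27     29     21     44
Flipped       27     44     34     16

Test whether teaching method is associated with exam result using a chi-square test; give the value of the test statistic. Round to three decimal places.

19.222

Row totals: 121, 121. Column totals: 54, 73, 55, 60. Grand total N = 242.
Expected counts (row total × column total / N):
  Lecture, A: 121×54/242 = 27.0000
  Lecture, B: 121×73/242 = 36.5000
  Lecture, C: 121×55/242 = 27.5000
  Lecture, D: 121×60/242 = 30.0000
  Flipped, A: 121×54/242 = 27.0000
  Flipped, B: 121×73/242 = 36.5000
  Flipped, C: 121×55/242 = 27.5000
  Flipped, D: 121×60/242 = 30.0000
Contributions (O − E)²/E:
  (27 − 27.0000)²/27.0000 = 0.0000
  (29 − 36.5000)²/36.5000 = 1.5411
  (21 − 27.5000)²/27.5000 = 1.5364
  (44 − 30.0000)²/30.0000 = 6.5333
  (27 − 27.0000)²/27.0000 = 0.0000
  (44 − 36.5000)²/36.5000 = 1.5411
  (34 − 27.5000)²/27.5000 = 1.5364
  (16 − 30.0000)²/30.0000 = 6.5333
χ² = 0.0000 + 1.5411 + 1.5364 + 6.5333 + 0.0000 + 1.5411 + 1.5364 + 6.5333 = 19.222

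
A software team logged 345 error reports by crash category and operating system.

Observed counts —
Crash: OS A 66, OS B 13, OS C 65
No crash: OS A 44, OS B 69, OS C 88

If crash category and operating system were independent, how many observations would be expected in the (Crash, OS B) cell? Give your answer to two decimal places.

Row total (Crash) = 144; column total (OS B) = 82; grand total N = 345.
Expected count = (row total × column total) / N = 144 × 82 / 345 = 34.23.

34.23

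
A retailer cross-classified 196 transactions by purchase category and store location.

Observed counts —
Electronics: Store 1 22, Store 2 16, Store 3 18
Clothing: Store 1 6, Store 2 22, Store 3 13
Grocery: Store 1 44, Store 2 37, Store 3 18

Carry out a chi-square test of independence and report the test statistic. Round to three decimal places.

14.809

Row totals: 56, 41, 99. Column totals: 72, 75, 49. Grand total N = 196.
Expected counts (row total × column total / N):
  Electronics, Store 1: 56×72/196 = 20.5714
  Electronics, Store 2: 56×75/196 = 21.4286
  Electronics, Store 3: 56×49/196 = 14.0000
  Clothing, Store 1: 41×72/196 = 15.0612
  Clothing, Store 2: 41×75/196 = 15.6888
  Clothing, Store 3: 41×49/196 = 10.2500
  Grocery, Store 1: 99×72/196 = 36.3673
  Grocery, Store 2: 99×75/196 = 37.8827
  Grocery, Store 3: 99×49/196 = 24.7500
Contributions (O − E)²/E:
  (22 − 20.5714)²/20.5714 = 0.0992
  (16 − 21.4286)²/21.4286 = 1.3753
  (18 − 14.0000)²/14.0000 = 1.1429
  (6 − 15.0612)²/15.0612 = 5.4514
  (22 − 15.6888)²/15.6888 = 2.5388
  (13 − 10.2500)²/10.2500 = 0.7378
  (44 − 36.3673)²/36.3673 = 1.6019
  (37 − 37.8827)²/37.8827 = 0.0206
  (18 − 24.7500)²/24.7500 = 1.8409
χ² = 0.0992 + 1.3753 + 1.1429 + 5.4514 + 2.5388 + 0.7378 + 1.6019 + 0.0206 + 1.8409 = 14.809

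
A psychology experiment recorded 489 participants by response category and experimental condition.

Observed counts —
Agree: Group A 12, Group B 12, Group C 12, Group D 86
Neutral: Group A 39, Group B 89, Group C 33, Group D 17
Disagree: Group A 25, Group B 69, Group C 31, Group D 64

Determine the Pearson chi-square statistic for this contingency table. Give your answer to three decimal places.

Row totals: 122, 178, 189. Column totals: 76, 170, 76, 167. Grand total N = 489.
Expected counts (row total × column total / N):
  Agree, Group A: 122×76/489 = 18.96115
  Agree, Group B: 122×170/489 = 42.41309
  Agree, Group C: 122×76/489 = 18.96115
  Agree, Group D: 122×167/489 = 41.66462
  Neutral, Group A: 178×76/489 = 27.66462
  Neutral, Group B: 178×170/489 = 61.88139
  Neutral, Group C: 178×76/489 = 27.66462
  Neutral, Group D: 178×167/489 = 60.78937
  Disagree, Group A: 189×76/489 = 29.37423
  Disagree, Group B: 189×170/489 = 65.70552
  Disagree, Group C: 189×76/489 = 29.37423
  Disagree, Group D: 189×167/489 = 64.54601
Contributions (O − E)²/E:
  (12 − 18.96115)²/18.96115 = 2.5556
  (12 − 42.41309)²/42.41309 = 21.8083
  (12 − 18.96115)²/18.96115 = 2.5556
  (86 − 41.66462)²/41.66462 = 47.1773
  (39 − 27.66462)²/27.66462 = 4.6446
  (89 − 61.88139)²/61.88139 = 11.8843
  (33 − 27.66462)²/27.66462 = 1.0290
  (17 − 60.78937)²/60.78937 = 31.5435
  (25 − 29.37423)²/29.37423 = 0.6514
  (69 − 65.70552)²/65.70552 = 0.1652
  (31 − 29.37423)²/29.37423 = 0.0900
  (64 − 64.54601)²/64.54601 = 0.0046
χ² = 2.5556 + 21.8083 + 2.5556 + 47.1773 + 4.6446 + 11.8843 + 1.0290 + 31.5435 + 0.6514 + 0.1652 + 0.0900 + 0.0046 = 124.109

124.109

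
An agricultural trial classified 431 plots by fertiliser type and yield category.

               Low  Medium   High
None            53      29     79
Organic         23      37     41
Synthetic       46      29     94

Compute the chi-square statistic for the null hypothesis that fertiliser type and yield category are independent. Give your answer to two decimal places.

Row totals: 161, 101, 169. Column totals: 122, 95, 214. Grand total N = 431.
Expected counts (row total × column total / N):
  None, Low: 161×122/431 = 45.573
  None, Medium: 161×95/431 = 35.487
  None, High: 161×214/431 = 79.940
  Organic, Low: 101×122/431 = 28.589
  Organic, Medium: 101×95/431 = 22.262
  Organic, High: 101×214/431 = 50.148
  Synthetic, Low: 169×122/431 = 47.838
  Synthetic, Medium: 169×95/431 = 37.251
  Synthetic, High: 169×214/431 = 83.912
Contributions (O − E)²/E:
  (53 − 45.573)²/45.573 = 1.2104
  (29 − 35.487)²/35.487 = 1.1858
  (79 − 79.940)²/79.940 = 0.0111
  (23 − 28.589)²/28.589 = 1.0926
  (37 − 22.262)²/22.262 = 9.7569
  (41 − 50.148)²/50.148 = 1.6688
  (46 − 47.838)²/47.838 = 0.0706
  (29 − 37.251)²/37.251 = 1.8276
  (94 − 83.912)²/83.912 = 1.2128
χ² = 1.2104 + 1.1858 + 0.0111 + 1.0926 + 9.7569 + 1.6688 + 0.0706 + 1.8276 + 1.2128 = 18.04

18.04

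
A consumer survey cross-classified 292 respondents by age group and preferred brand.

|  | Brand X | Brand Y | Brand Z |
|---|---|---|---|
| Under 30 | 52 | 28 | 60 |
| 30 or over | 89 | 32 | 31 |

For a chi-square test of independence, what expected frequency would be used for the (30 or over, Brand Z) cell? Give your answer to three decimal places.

Row total (30 or over) = 152; column total (Brand Z) = 91; grand total N = 292.
Expected count = (row total × column total) / N = 152 × 91 / 292 = 47.370.

47.370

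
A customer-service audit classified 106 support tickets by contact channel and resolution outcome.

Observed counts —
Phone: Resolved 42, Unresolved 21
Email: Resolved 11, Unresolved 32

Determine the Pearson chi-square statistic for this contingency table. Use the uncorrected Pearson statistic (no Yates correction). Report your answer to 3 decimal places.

17.256

Row totals: 63, 43. Column totals: 53, 53. Grand total N = 106.
Expected counts (row total × column total / N):
  Phone, Resolved: 63×53/106 = 31.5000
  Phone, Unresolved: 63×53/106 = 31.5000
  Email, Resolved: 43×53/106 = 21.5000
  Email, Unresolved: 43×53/106 = 21.5000
Contributions (O − E)²/E:
  (42 − 31.5000)²/31.5000 = 3.5000
  (21 − 31.5000)²/31.5000 = 3.5000
  (11 − 21.5000)²/21.5000 = 5.1279
  (32 − 21.5000)²/21.5000 = 5.1279
χ² = 3.5000 + 3.5000 + 5.1279 + 5.1279 = 17.256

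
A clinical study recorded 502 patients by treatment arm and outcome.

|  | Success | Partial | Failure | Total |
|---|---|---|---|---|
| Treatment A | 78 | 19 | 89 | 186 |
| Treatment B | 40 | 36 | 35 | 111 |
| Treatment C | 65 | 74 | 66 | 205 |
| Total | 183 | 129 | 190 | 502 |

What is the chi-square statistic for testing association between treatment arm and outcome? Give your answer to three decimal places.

Grand total N = 502.
Expected counts (row total × column total / N):
  Treatment A, Success: 186×183/502 = 67.8048
  Treatment A, Partial: 186×129/502 = 47.7968
  Treatment A, Failure: 186×190/502 = 70.3984
  Treatment B, Success: 111×183/502 = 40.4641
  Treatment B, Partial: 111×129/502 = 28.5239
  Treatment B, Failure: 111×190/502 = 42.0120
  Treatment C, Success: 205×183/502 = 74.7311
  Treatment C, Partial: 205×129/502 = 52.6793
  Treatment C, Failure: 205×190/502 = 77.5896
Contributions (O − E)²/E:
  (78 − 67.8048)²/67.8048 = 1.5330
  (19 − 47.7968)²/47.7968 = 17.3496
  (89 − 70.3984)²/70.3984 = 4.9152
  (40 − 40.4641)²/40.4641 = 0.0053
  (36 − 28.5239)²/28.5239 = 1.9595
  (35 − 42.0120)²/42.0120 = 1.1703
  (65 − 74.7311)²/74.7311 = 1.2671
  (74 − 52.6793)²/52.6793 = 8.6290
  (66 − 77.5896)²/77.5896 = 1.7311
χ² = 1.5330 + 17.3496 + 4.9152 + 0.0053 + 1.9595 + 1.1703 + 1.2671 + 8.6290 + 1.7311 = 38.560

38.560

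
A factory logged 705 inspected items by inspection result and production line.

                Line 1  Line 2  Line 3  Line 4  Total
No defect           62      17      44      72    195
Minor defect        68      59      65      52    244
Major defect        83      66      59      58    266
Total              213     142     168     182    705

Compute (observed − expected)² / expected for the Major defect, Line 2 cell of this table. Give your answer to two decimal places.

2.88

Row total (Major defect) = 266; column total (Line 2) = 142; N = 705.
Expected count E = 266 × 142 / 705 = 53.577.
Contribution = (O − E)²/E = (66 − 53.577)² / 53.577 = 2.88.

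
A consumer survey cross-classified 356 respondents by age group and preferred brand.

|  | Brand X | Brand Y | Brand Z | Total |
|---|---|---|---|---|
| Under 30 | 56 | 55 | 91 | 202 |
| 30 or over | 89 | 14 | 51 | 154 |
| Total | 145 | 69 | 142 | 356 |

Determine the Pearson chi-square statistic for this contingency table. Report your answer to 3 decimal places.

37.347

Grand total N = 356.
Expected counts (row total × column total / N):
  Under 30, Brand X: 202×145/356 = 82.2753
  Under 30, Brand Y: 202×69/356 = 39.1517
  Under 30, Brand Z: 202×142/356 = 80.5730
  30 or over, Brand X: 154×145/356 = 62.7247
  30 or over, Brand Y: 154×69/356 = 29.8483
  30 or over, Brand Z: 154×142/356 = 61.4270
Contributions (O − E)²/E:
  (56 − 82.2753)²/82.2753 = 8.3912
  (55 − 39.1517)²/39.1517 = 6.4153
  (91 − 80.5730)²/80.5730 = 1.3494
  (89 − 62.7247)²/62.7247 = 11.0067
  (14 − 29.8483)²/29.8483 = 8.4148
  (51 − 61.4270)²/61.4270 = 1.7699
χ² = 8.3912 + 6.4153 + 1.3494 + 11.0067 + 8.4148 + 1.7699 = 37.347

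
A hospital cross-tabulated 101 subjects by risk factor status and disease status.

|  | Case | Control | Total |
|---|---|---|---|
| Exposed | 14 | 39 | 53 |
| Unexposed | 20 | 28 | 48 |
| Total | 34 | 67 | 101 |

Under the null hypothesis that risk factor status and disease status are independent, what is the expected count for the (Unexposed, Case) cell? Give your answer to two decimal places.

Row total (Unexposed) = 48; column total (Case) = 34; grand total N = 101.
Expected count = (row total × column total) / N = 48 × 34 / 101 = 16.16.

16.16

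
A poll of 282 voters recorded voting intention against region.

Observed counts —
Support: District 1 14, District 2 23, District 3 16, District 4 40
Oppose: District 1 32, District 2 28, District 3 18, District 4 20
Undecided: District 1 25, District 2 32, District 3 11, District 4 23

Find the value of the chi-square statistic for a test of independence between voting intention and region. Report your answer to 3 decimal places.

18.263

Row totals: 93, 98, 91. Column totals: 71, 83, 45, 83. Grand total N = 282.
Expected counts (row total × column total / N):
  Support, District 1: 93×71/282 = 23.4149
  Support, District 2: 93×83/282 = 27.3723
  Support, District 3: 93×45/282 = 14.8404
  Support, District 4: 93×83/282 = 27.3723
  Oppose, District 1: 98×71/282 = 24.6738
  Oppose, District 2: 98×83/282 = 28.8440
  Oppose, District 3: 98×45/282 = 15.6383
  Oppose, District 4: 98×83/282 = 28.8440
  Undecided, District 1: 91×71/282 = 22.9113
  Undecided, District 2: 91×83/282 = 26.7837
  Undecided, District 3: 91×45/282 = 14.5213
  Undecided, District 4: 91×83/282 = 26.7837
Contributions (O − E)²/E:
  (14 − 23.4149)²/23.4149 = 3.7856
  (23 − 27.3723)²/27.3723 = 0.6984
  (16 − 14.8404)²/14.8404 = 0.0906
  (40 − 27.3723)²/27.3723 = 5.8256
  (32 − 24.6738)²/24.6738 = 2.1753
  (28 − 28.8440)²/28.8440 = 0.0247
  (18 − 15.6383)²/15.6383 = 0.3567
  (20 − 28.8440)²/28.8440 = 2.7117
  (25 − 22.9113)²/22.9113 = 0.1904
  (32 − 26.7837)²/26.7837 = 1.0159
  (11 − 14.5213)²/14.5213 = 0.8539
  (23 − 26.7837)²/26.7837 = 0.5345
χ² = 3.7856 + 0.6984 + 0.0906 + 5.8256 + 2.1753 + 0.0247 + 0.3567 + 2.7117 + 0.1904 + 1.0159 + 0.8539 + 0.5345 = 18.263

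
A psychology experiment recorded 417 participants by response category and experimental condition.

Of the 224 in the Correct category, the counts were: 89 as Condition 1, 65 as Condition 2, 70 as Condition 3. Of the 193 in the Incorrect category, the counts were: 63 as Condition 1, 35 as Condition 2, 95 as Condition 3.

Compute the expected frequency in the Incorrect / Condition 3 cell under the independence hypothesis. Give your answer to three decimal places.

Row total (Incorrect) = 193; column total (Condition 3) = 165; grand total N = 417.
Expected count = (row total × column total) / N = 193 × 165 / 417 = 76.367.

76.367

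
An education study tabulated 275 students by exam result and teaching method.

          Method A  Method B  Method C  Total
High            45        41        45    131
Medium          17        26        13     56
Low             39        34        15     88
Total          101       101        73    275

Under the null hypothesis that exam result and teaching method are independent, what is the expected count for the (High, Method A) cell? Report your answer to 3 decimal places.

48.113

Row total (High) = 131; column total (Method A) = 101; grand total N = 275.
Expected count = (row total × column total) / N = 131 × 101 / 275 = 48.113.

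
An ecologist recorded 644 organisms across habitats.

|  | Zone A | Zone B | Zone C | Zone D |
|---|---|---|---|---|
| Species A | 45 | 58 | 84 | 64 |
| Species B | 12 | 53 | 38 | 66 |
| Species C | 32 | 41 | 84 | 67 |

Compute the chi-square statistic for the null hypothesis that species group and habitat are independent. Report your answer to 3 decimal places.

Row totals: 251, 169, 224. Column totals: 89, 152, 206, 197. Grand total N = 644.
Expected counts (row total × column total / N):
  Species A, Zone A: 251×89/644 = 34.6879
  Species A, Zone B: 251×152/644 = 59.2422
  Species A, Zone C: 251×206/644 = 80.2888
  Species A, Zone D: 251×197/644 = 76.7811
  Species B, Zone A: 169×89/644 = 23.3556
  Species B, Zone B: 169×152/644 = 39.8882
  Species B, Zone C: 169×206/644 = 54.0590
  Species B, Zone D: 169×197/644 = 51.6972
  Species C, Zone A: 224×89/644 = 30.9565
  Species C, Zone B: 224×152/644 = 52.8696
  Species C, Zone C: 224×206/644 = 71.6522
  Species C, Zone D: 224×197/644 = 68.5217
Contributions (O − E)²/E:
  (45 − 34.6879)²/34.6879 = 3.0656
  (58 − 59.2422)²/59.2422 = 0.0260
  (84 − 80.2888)²/80.2888 = 0.1715
  (64 − 76.7811)²/76.7811 = 2.1276
  (12 − 23.3556)²/23.3556 = 5.5211
  (53 − 39.8882)²/39.8882 = 4.3100
  (38 − 54.0590)²/54.0590 = 4.7706
  (66 − 51.6972)²/51.6972 = 3.9571
  (32 − 30.9565)²/30.9565 = 0.0352
  (41 − 52.8696)²/52.8696 = 2.6648
  (84 − 71.6522)²/71.6522 = 2.1279
  (67 − 68.5217)²/68.5217 = 0.0338
χ² = 3.0656 + 0.0260 + 0.1715 + 2.1276 + 5.5211 + 4.3100 + 4.7706 + 3.9571 + 0.0352 + 2.6648 + 2.1279 + 0.0338 = 28.811

28.811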